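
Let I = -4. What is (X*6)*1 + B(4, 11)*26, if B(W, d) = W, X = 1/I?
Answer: 205/2 ≈ 102.50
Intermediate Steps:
X = -1/4 (X = 1/(-4) = -1/4 ≈ -0.25000)
(X*6)*1 + B(4, 11)*26 = -1/4*6*1 + 4*26 = -3/2*1 + 104 = -3/2 + 104 = 205/2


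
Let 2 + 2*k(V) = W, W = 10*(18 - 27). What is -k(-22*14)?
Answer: 46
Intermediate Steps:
W = -90 (W = 10*(-9) = -90)
k(V) = -46 (k(V) = -1 + (1/2)*(-90) = -1 - 45 = -46)
-k(-22*14) = -1*(-46) = 46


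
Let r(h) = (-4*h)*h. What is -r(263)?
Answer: 276676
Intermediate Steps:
r(h) = -4*h²
-r(263) = -(-4)*263² = -(-4)*69169 = -1*(-276676) = 276676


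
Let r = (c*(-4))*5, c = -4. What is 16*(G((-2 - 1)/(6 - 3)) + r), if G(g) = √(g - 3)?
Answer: 1280 + 32*I ≈ 1280.0 + 32.0*I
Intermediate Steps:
G(g) = √(-3 + g)
r = 80 (r = -4*(-4)*5 = 16*5 = 80)
16*(G((-2 - 1)/(6 - 3)) + r) = 16*(√(-3 + (-2 - 1)/(6 - 3)) + 80) = 16*(√(-3 - 3/3) + 80) = 16*(√(-3 - 3*⅓) + 80) = 16*(√(-3 - 1) + 80) = 16*(√(-4) + 80) = 16*(2*I + 80) = 16*(80 + 2*I) = 1280 + 32*I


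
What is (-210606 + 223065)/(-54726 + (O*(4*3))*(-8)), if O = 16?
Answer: -4153/18754 ≈ -0.22145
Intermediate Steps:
(-210606 + 223065)/(-54726 + (O*(4*3))*(-8)) = (-210606 + 223065)/(-54726 + (16*(4*3))*(-8)) = 12459/(-54726 + (16*12)*(-8)) = 12459/(-54726 + 192*(-8)) = 12459/(-54726 - 1536) = 12459/(-56262) = 12459*(-1/56262) = -4153/18754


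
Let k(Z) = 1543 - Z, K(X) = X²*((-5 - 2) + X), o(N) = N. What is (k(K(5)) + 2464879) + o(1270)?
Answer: 2467742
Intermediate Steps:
K(X) = X²*(-7 + X)
(k(K(5)) + 2464879) + o(1270) = ((1543 - 5²*(-7 + 5)) + 2464879) + 1270 = ((1543 - 25*(-2)) + 2464879) + 1270 = ((1543 - 1*(-50)) + 2464879) + 1270 = ((1543 + 50) + 2464879) + 1270 = (1593 + 2464879) + 1270 = 2466472 + 1270 = 2467742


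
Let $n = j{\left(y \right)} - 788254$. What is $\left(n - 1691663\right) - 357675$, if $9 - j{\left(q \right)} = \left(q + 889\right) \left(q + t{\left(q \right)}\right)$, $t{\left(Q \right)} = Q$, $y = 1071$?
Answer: $-7035903$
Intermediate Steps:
$j{\left(q \right)} = 9 - 2 q \left(889 + q\right)$ ($j{\left(q \right)} = 9 - \left(q + 889\right) \left(q + q\right) = 9 - \left(889 + q\right) 2 q = 9 - 2 q \left(889 + q\right)$)
$n = -4986565$ ($n = \left(9 - 1904238 - 2 \cdot 1071^{2}\right) - 788254 = \left(9 - 1904238 - 2294082\right) - 788254 = -4198311 - 788254 = -4986565$)
$\left(n - 1691663\right) - 357675 = \left(-4986565 - 1691663\right) - 357675 = -6678228 - 357675 = -7035903$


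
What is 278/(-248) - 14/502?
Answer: -35757/31124 ≈ -1.1489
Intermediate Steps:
278/(-248) - 14/502 = 278*(-1/248) - 14*1/502 = -139/124 - 7/251 = -35757/31124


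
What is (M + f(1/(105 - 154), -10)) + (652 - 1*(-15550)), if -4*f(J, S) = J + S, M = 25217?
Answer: 8118615/196 ≈ 41422.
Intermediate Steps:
f(J, S) = -J/4 - S/4 (f(J, S) = -(J + S)/4 = -J/4 - S/4)
(M + f(1/(105 - 154), -10)) + (652 - 1*(-15550)) = (25217 + (-1/(4*(105 - 154)) - ¼*(-10))) + (652 - 1*(-15550)) = (25217 + (-¼/(-49) + 5/2)) + (652 + 15550) = (25217 + (-¼*(-1/49) + 5/2)) + 16202 = (25217 + (1/196 + 5/2)) + 16202 = (25217 + 491/196) + 16202 = 4943023/196 + 16202 = 8118615/196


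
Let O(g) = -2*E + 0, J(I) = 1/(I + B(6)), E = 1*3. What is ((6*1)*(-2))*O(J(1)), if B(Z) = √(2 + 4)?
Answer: 72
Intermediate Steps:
B(Z) = √6
E = 3
J(I) = 1/(I + √6)
O(g) = -6 (O(g) = -2*3 + 0 = -6 + 0 = -6)
((6*1)*(-2))*O(J(1)) = ((6*1)*(-2))*(-6) = (6*(-2))*(-6) = -12*(-6) = 72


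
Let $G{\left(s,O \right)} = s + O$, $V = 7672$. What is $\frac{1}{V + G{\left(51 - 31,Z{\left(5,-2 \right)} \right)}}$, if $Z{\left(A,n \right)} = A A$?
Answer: $\frac{1}{7717} \approx 0.00012958$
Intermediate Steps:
$Z{\left(A,n \right)} = A^{2}$
$G{\left(s,O \right)} = O + s$
$\frac{1}{V + G{\left(51 - 31,Z{\left(5,-2 \right)} \right)}} = \frac{1}{7672 + \left(5^{2} + \left(51 - 31\right)\right)} = \frac{1}{7672 + \left(25 + 20\right)} = \frac{1}{7672 + 45} = \frac{1}{7717}$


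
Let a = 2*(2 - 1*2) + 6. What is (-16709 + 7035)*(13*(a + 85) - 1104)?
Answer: -764246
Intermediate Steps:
a = 6 (a = 2*(2 - 2) + 6 = 2*0 + 6 = 0 + 6 = 6)
(-16709 + 7035)*(13*(a + 85) - 1104) = (-16709 + 7035)*(13*(6 + 85) - 1104) = -9674*(13*91 - 1104) = -9674*(1183 - 1104) = -9674*79 = -764246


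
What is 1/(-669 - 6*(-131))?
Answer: 1/117 ≈ 0.0085470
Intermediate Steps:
1/(-669 - 6*(-131)) = 1/(-669 + 786) = 1/117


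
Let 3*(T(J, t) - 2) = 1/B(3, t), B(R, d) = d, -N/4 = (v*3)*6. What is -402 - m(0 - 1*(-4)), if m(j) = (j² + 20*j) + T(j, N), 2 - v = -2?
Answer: -431999/864 ≈ -500.00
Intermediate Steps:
v = 4 (v = 2 - 1*(-2) = 2 + 2 = 4)
N = -288 (N = -4*4*3*6 = -48*6 = -4*72 = -288)
T(J, t) = 2 + 1/(3*t)
m(j) = 1727/864 + j² + 20*j (m(j) = (j² + 20*j) + (2 + (⅓)/(-288)) = (j² + 20*j) + (2 + (⅓)*(-1/288)) = (j² + 20*j) + (2 - 1/864) = (j² + 20*j) + 1727/864 = 1727/864 + j² + 20*j)
-402 - m(0 - 1*(-4)) = -402 - (1727/864 + (0 - 1*(-4))² + 20*(0 - 1*(-4))) = -402 - (1727/864 + (0 + 4)² + 20*(0 + 4)) = -402 - (1727/864 + 4² + 20*4) = -402 - (1727/864 + 16 + 80) = -402 - 1*84671/864 = -402 - 84671/864 = -431999/864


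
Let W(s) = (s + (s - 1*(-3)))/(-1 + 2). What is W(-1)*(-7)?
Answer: -7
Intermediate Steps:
W(s) = 3 + 2*s (W(s) = (s + (s + 3))/1 = (s + (3 + s))*1 = (3 + 2*s)*1 = 3 + 2*s)
W(-1)*(-7) = (3 + 2*(-1))*(-7) = (3 - 2)*(-7) = 1*(-7) = -7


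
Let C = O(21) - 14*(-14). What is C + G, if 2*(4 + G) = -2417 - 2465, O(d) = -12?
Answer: -2261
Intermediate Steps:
C = 184 (C = -12 - 14*(-14) = -12 + 196 = 184)
G = -2445 (G = -4 + (-2417 - 2465)/2 = -4 + (½)*(-4882) = -4 - 2441 = -2445)
C + G = 184 - 2445 = -2261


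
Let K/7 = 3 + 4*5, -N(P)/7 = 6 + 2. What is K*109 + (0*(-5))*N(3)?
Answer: 17549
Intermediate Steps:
N(P) = -56 (N(P) = -7*(6 + 2) = -7*8 = -56)
K = 161 (K = 7*(3 + 4*5) = 7*(3 + 20) = 7*23 = 161)
K*109 + (0*(-5))*N(3) = 161*109 + (0*(-5))*(-56) = 17549 + 0*(-56) = 17549 + 0 = 17549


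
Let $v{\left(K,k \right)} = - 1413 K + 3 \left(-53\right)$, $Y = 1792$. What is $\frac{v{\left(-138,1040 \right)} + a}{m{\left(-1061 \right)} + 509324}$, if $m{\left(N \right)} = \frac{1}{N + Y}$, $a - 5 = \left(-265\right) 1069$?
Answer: $- \frac{12930659}{74463169} \approx -0.17365$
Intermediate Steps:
$a = -283280$ ($a = 5 - 283285 = -283280$)
$v{\left(K,k \right)} = -159 - 1413 K$ ($v{\left(K,k \right)} = - 1413 K - 159 = -159 - 1413 K$)
$m{\left(N \right)} = \frac{1}{1792 + N}$ ($m{\left(N \right)} = \frac{1}{N + 1792} = \frac{1}{1792 + N}$)
$\frac{v{\left(-138,1040 \right)} + a}{m{\left(-1061 \right)} + 509324} = \frac{\left(-159 - -194994\right) - 283280}{\frac{1}{1792 - 1061} + 509324} = \frac{\left(-159 + 194994\right) - 283280}{\frac{1}{731} + 509324} = \frac{194835 - 283280}{\frac{1}{731} + 509324} = - \frac{88445}{\frac{372315845}{731}} = \left(-88445\right) \frac{731}{372315845} = - \frac{12930659}{74463169}$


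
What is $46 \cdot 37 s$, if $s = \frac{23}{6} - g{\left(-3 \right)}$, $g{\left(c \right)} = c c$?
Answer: $- \frac{26381}{3} \approx -8793.7$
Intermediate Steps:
$g{\left(c \right)} = c^{2}$
$s = - \frac{31}{6}$ ($s = \frac{23}{6} - \left(-3\right)^{2} = 23 \cdot \frac{1}{6} - 9 = \frac{23}{6} - 9 = - \frac{31}{6} \approx -5.1667$)
$46 \cdot 37 s = 46 \cdot 37 \left(- \frac{31}{6}\right) = 1702 \left(- \frac{31}{6}\right) = - \frac{26381}{3}$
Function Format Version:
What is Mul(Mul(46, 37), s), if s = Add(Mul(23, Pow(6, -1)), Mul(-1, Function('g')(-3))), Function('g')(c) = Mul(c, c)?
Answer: Rational(-26381, 3) ≈ -8793.7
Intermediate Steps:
Function('g')(c) = Pow(c, 2)
s = Rational(-31, 6) (s = Add(Mul(23, Pow(6, -1)), Mul(-1, Pow(-3, 2))) = Add(Mul(23, Rational(1, 6)), Mul(-1, 9)) = Add(Rational(23, 6), -9) = Rational(-31, 6) ≈ -5.1667)
Mul(Mul(46, 37), s) = Mul(Mul(46, 37), Rational(-31, 6)) = Mul(1702, Rational(-31, 6)) = Rational(-26381, 3)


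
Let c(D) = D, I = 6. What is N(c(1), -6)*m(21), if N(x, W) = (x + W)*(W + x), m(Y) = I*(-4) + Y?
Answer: -75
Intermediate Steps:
m(Y) = -24 + Y (m(Y) = 6*(-4) + Y = -24 + Y)
N(x, W) = (W + x)**2 (N(x, W) = (W + x)*(W + x) = (W + x)**2)
N(c(1), -6)*m(21) = (-6 + 1)**2*(-24 + 21) = (-5)**2*(-3) = 25*(-3) = -75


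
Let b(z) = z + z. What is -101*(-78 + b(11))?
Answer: 5656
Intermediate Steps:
b(z) = 2*z
-101*(-78 + b(11)) = -101*(-78 + 2*11) = -101*(-78 + 22) = -101*(-56) = 5656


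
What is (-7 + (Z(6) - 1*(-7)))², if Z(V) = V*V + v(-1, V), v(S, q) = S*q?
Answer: 900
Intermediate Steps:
Z(V) = V² - V (Z(V) = V*V - V = V² - V)
(-7 + (Z(6) - 1*(-7)))² = (-7 + (6*(-1 + 6) - 1*(-7)))² = (-7 + (6*5 + 7))² = (-7 + (30 + 7))² = (-7 + 37)² = 30² = 900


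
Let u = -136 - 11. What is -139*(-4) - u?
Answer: 703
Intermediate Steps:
u = -147
-139*(-4) - u = -139*(-4) - 1*(-147) = 556 + 147 = 703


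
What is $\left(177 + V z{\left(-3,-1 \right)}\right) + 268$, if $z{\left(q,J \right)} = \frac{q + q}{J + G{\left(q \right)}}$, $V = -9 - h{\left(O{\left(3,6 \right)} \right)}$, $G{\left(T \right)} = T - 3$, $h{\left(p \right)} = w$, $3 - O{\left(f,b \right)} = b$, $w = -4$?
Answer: $\frac{3085}{7} \approx 440.71$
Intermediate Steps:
$O{\left(f,b \right)} = 3 - b$
$h{\left(p \right)} = -4$
$G{\left(T \right)} = -3 + T$ ($G{\left(T \right)} = T - 3 = -3 + T$)
$V = -5$ ($V = -9 - -4 = -9 + 4 = -5$)
$z{\left(q,J \right)} = \frac{2 q}{-3 + J + q}$ ($z{\left(q,J \right)} = \frac{q + q}{J + \left(-3 + q\right)} = \frac{2 q}{-3 + J + q}$)
$\left(177 + V z{\left(-3,-1 \right)}\right) + 268 = \left(177 - 5 \cdot 2 \left(-3\right) \frac{1}{-3 - 1 - 3}\right) + 268 = \left(177 - 5 \cdot 2 \left(-3\right) \frac{1}{-7}\right) + 268 = \left(177 - 5 \cdot 2 \left(-3\right) \left(- \frac{1}{7}\right)\right) + 268 = \left(177 - \frac{30}{7}\right) + 268 = \frac{1209}{7} + 268 = \frac{3085}{7}$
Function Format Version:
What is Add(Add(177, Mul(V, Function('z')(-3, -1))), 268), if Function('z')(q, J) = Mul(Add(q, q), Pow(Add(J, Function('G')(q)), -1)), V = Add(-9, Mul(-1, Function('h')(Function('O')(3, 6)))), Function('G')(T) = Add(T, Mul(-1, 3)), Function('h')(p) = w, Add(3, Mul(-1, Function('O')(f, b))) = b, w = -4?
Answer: Rational(3085, 7) ≈ 440.71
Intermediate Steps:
Function('O')(f, b) = Add(3, Mul(-1, b))
Function('h')(p) = -4
Function('G')(T) = Add(-3, T) (Function('G')(T) = Add(T, -3) = Add(-3, T))
V = -5 (V = Add(-9, Mul(-1, -4)) = Add(-9, 4) = -5)
Function('z')(q, J) = Mul(2, q, Pow(Add(-3, J, q), -1)) (Function('z')(q, J) = Mul(Add(q, q), Pow(Add(J, Add(-3, q)), -1)) = Mul(Mul(2, q), Pow(Add(-3, J, q), -1)) = Mul(2, q, Pow(Add(-3, J, q), -1)))
Add(Add(177, Mul(V, Function('z')(-3, -1))), 268) = Add(Add(177, Mul(-5, Mul(2, -3, Pow(Add(-3, -1, -3), -1)))), 268) = Add(Add(177, Mul(-5, Mul(2, -3, Pow(-7, -1)))), 268) = Add(Add(177, Mul(-5, Mul(2, -3, Rational(-1, 7)))), 268) = Add(Add(177, Mul(-5, Rational(6, 7))), 268) = Add(Add(177, Rational(-30, 7)), 268) = Add(Rational(1209, 7), 268) = Rational(3085, 7)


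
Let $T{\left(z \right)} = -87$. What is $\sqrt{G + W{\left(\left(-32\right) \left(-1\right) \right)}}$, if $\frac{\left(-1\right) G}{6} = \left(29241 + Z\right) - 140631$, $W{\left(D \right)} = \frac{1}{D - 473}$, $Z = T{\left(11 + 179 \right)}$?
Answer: $\frac{\sqrt{294968141}}{21} \approx 817.84$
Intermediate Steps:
$Z = -87$
$W{\left(D \right)} = \frac{1}{-473 + D}$
$G = 668862$ ($G = - 6 \left(\left(29241 - 87\right) - 140631\right) = - 6 \left(29154 - 140631\right) = \left(-6\right) \left(-111477\right) = 668862$)
$\sqrt{G + W{\left(\left(-32\right) \left(-1\right) \right)}} = \sqrt{668862 + \frac{1}{-473 - -32}} = \sqrt{668862 + \frac{1}{-473 + 32}} = \sqrt{668862 + \frac{1}{-441}} = \sqrt{668862 - \frac{1}{441}} = \sqrt{\frac{294968141}{441}} = \frac{\sqrt{294968141}}{21}$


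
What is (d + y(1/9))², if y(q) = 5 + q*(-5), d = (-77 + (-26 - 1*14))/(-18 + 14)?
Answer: 1471369/1296 ≈ 1135.3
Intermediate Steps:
d = 117/4 (d = (-77 + (-26 - 14))/(-4) = (-77 - 40)*(-¼) = -117*(-¼) = 117/4 ≈ 29.250)
y(q) = 5 - 5*q
(d + y(1/9))² = (117/4 + (5 - 5/9))² = (117/4 + 40/9)² = (1213/36)² = 1471369/1296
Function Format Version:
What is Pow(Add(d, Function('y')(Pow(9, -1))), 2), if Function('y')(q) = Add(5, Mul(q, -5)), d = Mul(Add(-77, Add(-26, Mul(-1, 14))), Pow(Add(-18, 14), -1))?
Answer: Rational(1471369, 1296) ≈ 1135.3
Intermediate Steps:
d = Rational(117, 4) (d = Mul(Add(-77, Add(-26, -14)), Pow(-4, -1)) = Mul(Add(-77, -40), Rational(-1, 4)) = Mul(-117, Rational(-1, 4)) = Rational(117, 4) ≈ 29.250)
Function('y')(q) = Add(5, Mul(-5, q))
Pow(Add(d, Function('y')(Pow(9, -1))), 2) = Pow(Add(Rational(117, 4), Add(5, Mul(-5, Pow(9, -1)))), 2) = Pow(Add(Rational(117, 4), Add(5, Mul(-5, Rational(1, 9)))), 2) = Pow(Add(Rational(117, 4), Add(5, Rational(-5, 9))), 2) = Pow(Add(Rational(117, 4), Rational(40, 9)), 2) = Pow(Rational(1213, 36), 2) = Rational(1471369, 1296)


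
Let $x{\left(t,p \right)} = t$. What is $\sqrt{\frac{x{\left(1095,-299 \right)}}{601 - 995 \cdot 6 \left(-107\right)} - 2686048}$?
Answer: $\frac{i \sqrt{1098112428167075143}}{639391} \approx 1638.9 i$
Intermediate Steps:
$\sqrt{\frac{x{\left(1095,-299 \right)}}{601 - 995 \cdot 6 \left(-107\right)} - 2686048} = \sqrt{\frac{1095}{601 - 995 \cdot 6 \left(-107\right)} - 2686048} = \sqrt{\frac{1095}{601 - -638790} - 2686048} = \sqrt{\frac{1095}{601 + 638790} - 2686048} = \sqrt{\frac{1095}{639391} - 2686048} = \sqrt{- \frac{1717434915673}{639391}} = \frac{i \sqrt{1098112428167075143}}{639391}$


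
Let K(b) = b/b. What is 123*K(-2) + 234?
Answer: 357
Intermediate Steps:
K(b) = 1
123*K(-2) + 234 = 123*1 + 234 = 123 + 234 = 357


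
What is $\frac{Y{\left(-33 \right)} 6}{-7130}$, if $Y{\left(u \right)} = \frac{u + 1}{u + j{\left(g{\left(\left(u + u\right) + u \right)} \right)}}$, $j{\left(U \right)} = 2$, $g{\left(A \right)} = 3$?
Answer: $- \frac{96}{110515} \approx -0.00086866$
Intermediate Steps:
$Y{\left(u \right)} = \frac{1 + u}{2 + u}$ ($Y{\left(u \right)} = \frac{u + 1}{u + 2} = \frac{1 + u}{2 + u}$)
$\frac{Y{\left(-33 \right)} 6}{-7130} = \frac{\frac{1 - 33}{2 - 33} \cdot 6}{-7130} = \frac{1}{-31} \left(-32\right) 6 \left(- \frac{1}{7130}\right) = \left(- \frac{1}{31}\right) \left(-32\right) 6 \left(- \frac{1}{7130}\right) = \frac{32}{31} \cdot 6 \left(- \frac{1}{7130}\right) = \frac{192}{31} \left(- \frac{1}{7130}\right) = - \frac{96}{110515}$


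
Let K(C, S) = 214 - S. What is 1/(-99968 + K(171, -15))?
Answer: -1/99739 ≈ -1.0026e-5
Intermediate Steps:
1/(-99968 + K(171, -15)) = 1/(-99968 + (214 - 1*(-15))) = 1/(-99968 + (214 + 15)) = 1/(-99968 + 229) = 1/(-99739) = -1/99739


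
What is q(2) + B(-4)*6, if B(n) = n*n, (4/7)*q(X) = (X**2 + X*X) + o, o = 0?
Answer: 110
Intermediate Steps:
q(X) = 7*X**2/2 (q(X) = 7*((X**2 + X*X) + 0)/4 = 7*((X**2 + X**2) + 0)/4 = 7*(2*X**2 + 0)/4 = 7*(2*X**2)/4 = 7*X**2/2)
B(n) = n**2
q(2) + B(-4)*6 = (7/2)*2**2 + (-4)**2*6 = (7/2)*4 + 16*6 = 14 + 96 = 110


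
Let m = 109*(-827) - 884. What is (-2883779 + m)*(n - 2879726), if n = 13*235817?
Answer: -553001561370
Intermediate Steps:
m = -91027 (m = -90143 - 884 = -91027)
n = 3065621
(-2883779 + m)*(n - 2879726) = (-2883779 - 91027)*(3065621 - 2879726) = -2974806*185895 = -553001561370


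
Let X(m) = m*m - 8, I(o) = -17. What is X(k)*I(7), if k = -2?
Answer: 68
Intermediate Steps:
X(m) = -8 + m² (X(m) = m² - 8 = -8 + m²)
X(k)*I(7) = (-8 + (-2)²)*(-17) = (-8 + 4)*(-17) = -4*(-17) = 68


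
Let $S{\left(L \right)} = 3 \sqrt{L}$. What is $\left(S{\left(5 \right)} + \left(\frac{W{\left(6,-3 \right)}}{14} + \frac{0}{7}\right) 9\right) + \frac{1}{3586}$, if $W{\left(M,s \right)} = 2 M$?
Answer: $\frac{193651}{25102} + 3 \sqrt{5} \approx 14.423$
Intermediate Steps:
$\left(S{\left(5 \right)} + \left(\frac{W{\left(6,-3 \right)}}{14} + \frac{0}{7}\right) 9\right) + \frac{1}{3586} = \left(3 \sqrt{5} + \left(\frac{2 \cdot 6}{14} + \frac{0}{7}\right) 9\right) + \frac{1}{3586} = \left(3 \sqrt{5} + \left(12 \cdot \frac{1}{14} + 0 \cdot \frac{1}{7}\right) 9\right) + \frac{1}{3586} = \left(3 \sqrt{5} + \left(\frac{6}{7} + 0\right) 9\right) + \frac{1}{3586} = \left(3 \sqrt{5} + \frac{6}{7} \cdot 9\right) + \frac{1}{3586} = \left(3 \sqrt{5} + \frac{54}{7}\right) + \frac{1}{3586} = \left(\frac{54}{7} + 3 \sqrt{5}\right) + \frac{1}{3586} = \frac{193651}{25102} + 3 \sqrt{5}$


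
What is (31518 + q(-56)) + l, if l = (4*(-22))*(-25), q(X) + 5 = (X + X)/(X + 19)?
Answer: 1247493/37 ≈ 33716.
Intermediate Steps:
q(X) = -5 + 2*X/(19 + X) (q(X) = -5 + (X + X)/(X + 19) = -5 + (2*X)/(19 + X) = -5 + 2*X/(19 + X))
l = 2200 (l = -88*(-25) = 2200)
(31518 + q(-56)) + l = (31518 + (-95 - 3*(-56))/(19 - 56)) + 2200 = (31518 + (-95 + 168)/(-37)) + 2200 = (31518 - 1/37*73) + 2200 = (31518 - 73/37) + 2200 = 1166093/37 + 2200 = 1247493/37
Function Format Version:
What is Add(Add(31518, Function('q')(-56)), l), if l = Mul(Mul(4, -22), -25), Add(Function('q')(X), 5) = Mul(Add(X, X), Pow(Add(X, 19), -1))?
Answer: Rational(1247493, 37) ≈ 33716.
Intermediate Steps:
Function('q')(X) = Add(-5, Mul(2, X, Pow(Add(19, X), -1))) (Function('q')(X) = Add(-5, Mul(Add(X, X), Pow(Add(X, 19), -1))) = Add(-5, Mul(Mul(2, X), Pow(Add(19, X), -1))) = Add(-5, Mul(2, X, Pow(Add(19, X), -1))))
l = 2200 (l = Mul(-88, -25) = 2200)
Add(Add(31518, Function('q')(-56)), l) = Add(Add(31518, Mul(Pow(Add(19, -56), -1), Add(-95, Mul(-3, -56)))), 2200) = Add(Add(31518, Mul(Pow(-37, -1), Add(-95, 168))), 2200) = Add(Add(31518, Mul(Rational(-1, 37), 73)), 2200) = Add(Add(31518, Rational(-73, 37)), 2200) = Add(Rational(1166093, 37), 2200) = Rational(1247493, 37)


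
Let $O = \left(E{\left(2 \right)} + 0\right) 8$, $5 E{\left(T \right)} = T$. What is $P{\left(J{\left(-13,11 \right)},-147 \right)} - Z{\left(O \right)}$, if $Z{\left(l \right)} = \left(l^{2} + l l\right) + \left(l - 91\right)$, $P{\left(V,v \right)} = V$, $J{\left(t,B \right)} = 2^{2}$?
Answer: $\frac{1783}{25} \approx 71.32$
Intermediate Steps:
$E{\left(T \right)} = \frac{T}{5}$
$J{\left(t,B \right)} = 4$
$O = \frac{16}{5}$ ($O = \left(\frac{1}{5} \cdot 2 + 0\right) 8 = \left(\frac{2}{5} + 0\right) 8 = \frac{2}{5} \cdot 8 = \frac{16}{5} \approx 3.2$)
$Z{\left(l \right)} = -91 + l + 2 l^{2}$ ($Z{\left(l \right)} = \left(l^{2} + l^{2}\right) + \left(l - 91\right) = 2 l^{2} + \left(-91 + l\right) = -91 + l + 2 l^{2}$)
$P{\left(J{\left(-13,11 \right)},-147 \right)} - Z{\left(O \right)} = 4 - \left(-91 + \frac{16}{5} + 2 \left(\frac{16}{5}\right)^{2}\right) = 4 - \left(-91 + \frac{16}{5} + 2 \cdot \frac{256}{25}\right) = 4 - \left(-91 + \frac{16}{5} + \frac{512}{25}\right) = 4 - - \frac{1683}{25} = 4 + \frac{1683}{25} = \frac{1783}{25}$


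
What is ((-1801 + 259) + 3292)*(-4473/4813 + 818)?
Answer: 6881981750/4813 ≈ 1.4299e+6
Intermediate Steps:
((-1801 + 259) + 3292)*(-4473/4813 + 818) = (-1542 + 3292)*(-4473*1/4813 + 818) = 1750*(-4473/4813 + 818) = 1750*(3932561/4813) = 6881981750/4813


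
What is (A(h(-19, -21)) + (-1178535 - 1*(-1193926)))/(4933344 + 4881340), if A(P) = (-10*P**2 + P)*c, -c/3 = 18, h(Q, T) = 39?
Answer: 75875/892244 ≈ 0.085038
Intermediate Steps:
c = -54 (c = -3*18 = -54)
A(P) = -54*P + 540*P**2 (A(P) = (-10*P**2 + P)*(-54) = (P - 10*P**2)*(-54) = -54*P + 540*P**2)
(A(h(-19, -21)) + (-1178535 - 1*(-1193926)))/(4933344 + 4881340) = (54*39*(-1 + 10*39) + (-1178535 - 1*(-1193926)))/(4933344 + 4881340) = (54*39*(-1 + 390) + (-1178535 + 1193926))/9814684 = (54*39*389 + 15391)*(1/9814684) = (819234 + 15391)*(1/9814684) = 834625*(1/9814684) = 75875/892244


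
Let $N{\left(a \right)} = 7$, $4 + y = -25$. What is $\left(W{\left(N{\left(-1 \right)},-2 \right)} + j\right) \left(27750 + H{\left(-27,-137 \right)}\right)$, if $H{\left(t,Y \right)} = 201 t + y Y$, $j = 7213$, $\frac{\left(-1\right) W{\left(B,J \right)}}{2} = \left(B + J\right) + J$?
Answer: $189515272$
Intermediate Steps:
$y = -29$ ($y = -4 - 25 = -29$)
$W{\left(B,J \right)} = - 4 J - 2 B$ ($W{\left(B,J \right)} = - 2 \left(\left(B + J\right) + J\right) = - 2 \left(B + 2 J\right) = - 4 J - 2 B$)
$H{\left(t,Y \right)} = - 29 Y + 201 t$ ($H{\left(t,Y \right)} = 201 t - 29 Y = - 29 Y + 201 t$)
$\left(W{\left(N{\left(-1 \right)},-2 \right)} + j\right) \left(27750 + H{\left(-27,-137 \right)}\right) = \left(\left(\left(-4\right) \left(-2\right) - 14\right) + 7213\right) \left(27750 + \left(\left(-29\right) \left(-137\right) + 201 \left(-27\right)\right)\right) = \left(\left(8 - 14\right) + 7213\right) \left(27750 + \left(3973 - 5427\right)\right) = \left(-6 + 7213\right) \left(27750 - 1454\right) = 7207 \cdot 26296 = 189515272$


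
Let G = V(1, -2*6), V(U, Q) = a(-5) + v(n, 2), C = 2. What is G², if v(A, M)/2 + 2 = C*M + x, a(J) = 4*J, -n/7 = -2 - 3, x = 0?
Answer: 256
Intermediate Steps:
n = 35 (n = -7*(-2 - 3) = -7*(-5) = 35)
v(A, M) = -4 + 4*M (v(A, M) = -4 + 2*(2*M + 0) = -4 + 2*(2*M) = -4 + 4*M)
V(U, Q) = -16 (V(U, Q) = 4*(-5) + (-4 + 4*2) = -20 + (-4 + 8) = -20 + 4 = -16)
G = -16
G² = (-16)² = 256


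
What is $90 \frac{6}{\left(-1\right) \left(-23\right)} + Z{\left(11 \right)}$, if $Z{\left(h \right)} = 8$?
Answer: $\frac{724}{23} \approx 31.478$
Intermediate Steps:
$90 \frac{6}{\left(-1\right) \left(-23\right)} + Z{\left(11 \right)} = 90 \frac{6}{\left(-1\right) \left(-23\right)} + 8 = 90 \cdot \frac{6}{23} + 8 = \frac{540}{23} + 8 = \frac{724}{23}$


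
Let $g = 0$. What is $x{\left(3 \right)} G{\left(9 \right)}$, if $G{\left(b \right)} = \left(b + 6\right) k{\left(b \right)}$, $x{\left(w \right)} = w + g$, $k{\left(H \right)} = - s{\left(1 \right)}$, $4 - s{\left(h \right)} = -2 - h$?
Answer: $-315$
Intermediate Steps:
$s{\left(h \right)} = 6 + h$ ($s{\left(h \right)} = 4 - \left(-2 - h\right) = 4 + \left(2 + h\right) = 6 + h$)
$k{\left(H \right)} = -7$ ($k{\left(H \right)} = - (6 + 1) = \left(-1\right) 7 = -7$)
$x{\left(w \right)} = w$ ($x{\left(w \right)} = w + 0 = w$)
$G{\left(b \right)} = -42 - 7 b$ ($G{\left(b \right)} = \left(b + 6\right) \left(-7\right) = \left(6 + b\right) \left(-7\right) = -42 - 7 b$)
$x{\left(3 \right)} G{\left(9 \right)} = 3 \left(-42 - 63\right) = 3 \left(-105\right) = -315$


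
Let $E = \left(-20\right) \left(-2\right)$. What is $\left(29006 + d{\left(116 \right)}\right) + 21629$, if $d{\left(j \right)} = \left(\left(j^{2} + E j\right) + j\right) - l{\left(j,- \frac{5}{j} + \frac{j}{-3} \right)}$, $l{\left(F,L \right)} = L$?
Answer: $\frac{23972227}{348} \approx 68886.0$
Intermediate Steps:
$E = 40$
$d{\left(j \right)} = j^{2} + \frac{5}{j} + \frac{124 j}{3}$ ($d{\left(j \right)} = \left(\left(j^{2} + 40 j\right) + j\right) - \left(- \frac{5}{j} + \frac{j}{-3}\right) = \left(j^{2} + 41 j\right) - \left(- \frac{5}{j} + j \left(- \frac{1}{3}\right)\right) = \left(j^{2} + 41 j\right) - \left(- \frac{5}{j} - \frac{j}{3}\right) = \left(j^{2} + 41 j\right) + \left(\frac{5}{j} + \frac{j}{3}\right) = j^{2} + \frac{5}{j} + \frac{124 j}{3}$)
$\left(29006 + d{\left(116 \right)}\right) + 21629 = \left(29006 + \left(116^{2} + \frac{5}{116} + \frac{124}{3} \cdot 116\right)\right) + 21629 = \left(29006 + \left(13456 + 5 \cdot \frac{1}{116} + \frac{14384}{3}\right)\right) + 21629 = \left(29006 + \left(13456 + \frac{5}{116} + \frac{14384}{3}\right)\right) + 21629 = \left(29006 + \frac{6351247}{348}\right) + 21629 = \frac{16445335}{348} + 21629 = \frac{23972227}{348}$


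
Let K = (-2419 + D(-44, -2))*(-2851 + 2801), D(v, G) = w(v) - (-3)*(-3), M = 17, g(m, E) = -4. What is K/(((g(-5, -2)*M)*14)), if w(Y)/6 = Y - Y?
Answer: -15175/119 ≈ -127.52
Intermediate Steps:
w(Y) = 0 (w(Y) = 6*(Y - Y) = 6*0 = 0)
D(v, G) = -9 (D(v, G) = 0 - (-3)*(-3) = 0 - 1*9 = 0 - 9 = -9)
K = 121400 (K = (-2419 - 9)*(-2851 + 2801) = -2428*(-50) = 121400)
K/(((g(-5, -2)*M)*14)) = 121400/((-4*17*14)) = 121400/((-68*14)) = 121400/(-952) = 121400*(-1/952) = -15175/119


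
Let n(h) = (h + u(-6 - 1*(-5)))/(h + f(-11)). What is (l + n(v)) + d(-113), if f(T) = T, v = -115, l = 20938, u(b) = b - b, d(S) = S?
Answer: 2624065/126 ≈ 20826.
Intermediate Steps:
u(b) = 0
n(h) = h/(-11 + h) (n(h) = (h + 0)/(h - 11) = h/(-11 + h))
(l + n(v)) + d(-113) = (20938 - 115/(-11 - 115)) - 113 = (20938 - 115/(-126)) - 113 = (20938 - 115*(-1/126)) - 113 = (20938 + 115/126) - 113 = 2638303/126 - 113 = 2624065/126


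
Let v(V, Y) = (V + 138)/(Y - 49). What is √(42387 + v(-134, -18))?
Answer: 5*√7610999/67 ≈ 205.88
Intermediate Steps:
v(V, Y) = (138 + V)/(-49 + Y)
√(42387 + v(-134, -18)) = √(42387 + (138 - 134)/(-49 - 18)) = √(42387 + 4/(-67)) = √(42387 - 1/67*4) = √(42387 - 4/67) = √(2839925/67) = 5*√7610999/67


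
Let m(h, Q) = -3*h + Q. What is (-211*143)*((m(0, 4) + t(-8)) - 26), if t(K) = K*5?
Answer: 1870726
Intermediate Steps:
t(K) = 5*K
m(h, Q) = Q - 3*h
(-211*143)*((m(0, 4) + t(-8)) - 26) = (-211*143)*(((4 - 3*0) + 5*(-8)) - 26) = -30173*(((4 + 0) - 40) - 26) = -30173*((4 - 40) - 26) = -30173*(-36 - 26) = -30173*(-62) = 1870726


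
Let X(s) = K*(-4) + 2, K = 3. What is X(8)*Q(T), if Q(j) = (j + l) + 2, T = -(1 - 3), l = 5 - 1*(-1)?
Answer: -100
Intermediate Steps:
l = 6 (l = 5 + 1 = 6)
T = 2 (T = -1*(-2) = 2)
X(s) = -10 (X(s) = 3*(-4) + 2 = -12 + 2 = -10)
Q(j) = 8 + j (Q(j) = (j + 6) + 2 = (6 + j) + 2 = 8 + j)
X(8)*Q(T) = -10*(8 + 2) = -10*10 = -100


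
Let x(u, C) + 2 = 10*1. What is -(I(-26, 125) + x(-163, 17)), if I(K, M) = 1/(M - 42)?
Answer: -665/83 ≈ -8.0121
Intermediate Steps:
I(K, M) = 1/(-42 + M)
x(u, C) = 8 (x(u, C) = -2 + 10*1 = -2 + 10 = 8)
-(I(-26, 125) + x(-163, 17)) = -(1/(-42 + 125) + 8) = -(1/83 + 8) = -1*665/83 = -665/83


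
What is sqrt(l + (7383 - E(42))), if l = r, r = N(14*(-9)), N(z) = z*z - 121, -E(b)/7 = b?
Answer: 2*sqrt(5858) ≈ 153.08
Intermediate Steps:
E(b) = -7*b
N(z) = -121 + z**2 (N(z) = z**2 - 121 = -121 + z**2)
r = 15755 (r = -121 + (14*(-9))**2 = -121 + (-126)**2 = -121 + 15876 = 15755)
l = 15755
sqrt(l + (7383 - E(42))) = sqrt(15755 + (7383 - (-7)*42)) = sqrt(15755 + (7383 - 1*(-294))) = sqrt(15755 + (7383 + 294)) = sqrt(15755 + 7677) = sqrt(23432) = 2*sqrt(5858)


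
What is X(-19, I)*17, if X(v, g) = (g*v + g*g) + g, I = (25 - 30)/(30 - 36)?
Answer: -8755/36 ≈ -243.19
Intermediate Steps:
I = ⅚ (I = -5/(-6) = -5*(-⅙) = ⅚ ≈ 0.83333)
X(v, g) = g + g² + g*v (X(v, g) = (g*v + g²) + g = (g² + g*v) + g = g + g² + g*v)
X(-19, I)*17 = (5*(1 + ⅚ - 19)/6)*17 = ((⅚)*(-103/6))*17 = -515/36*17 = -8755/36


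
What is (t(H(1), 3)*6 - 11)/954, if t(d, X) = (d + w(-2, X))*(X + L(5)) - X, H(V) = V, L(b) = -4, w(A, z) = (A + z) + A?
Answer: -29/954 ≈ -0.030398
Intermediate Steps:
w(A, z) = z + 2*A
t(d, X) = -X + (-4 + X)*(-4 + X + d) (t(d, X) = (d + (X + 2*(-2)))*(X - 4) - X = (d + (X - 4))*(-4 + X) - X = (d + (-4 + X))*(-4 + X) - X = (-4 + X + d)*(-4 + X) - X = (-4 + X)*(-4 + X + d) - X = -X + (-4 + X)*(-4 + X + d))
(t(H(1), 3)*6 - 11)/954 = ((16 + 3² - 9*3 - 4*1 + 3*1)*6 - 11)/954 = ((16 + 9 - 27 - 4 + 3)*6 - 11)*(1/954) = (-3*6 - 11)*(1/954) = (-18 - 11)*(1/954) = -29*1/954 = -29/954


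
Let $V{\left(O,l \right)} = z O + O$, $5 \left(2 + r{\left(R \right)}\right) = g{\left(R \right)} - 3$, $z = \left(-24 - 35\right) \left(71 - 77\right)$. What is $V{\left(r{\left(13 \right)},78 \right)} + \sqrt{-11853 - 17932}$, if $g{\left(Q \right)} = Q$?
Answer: $i \sqrt{29785} \approx 172.58 i$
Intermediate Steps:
$z = 354$ ($z = \left(-59\right) \left(-6\right) = 354$)
$r{\left(R \right)} = - \frac{13}{5} + \frac{R}{5}$ ($r{\left(R \right)} = -2 + \frac{R - 3}{5} = -2 + \frac{-3 + R}{5} = -2 + \left(- \frac{3}{5} + \frac{R}{5}\right) = - \frac{13}{5} + \frac{R}{5}$)
$V{\left(O,l \right)} = 355 O$ ($V{\left(O,l \right)} = 354 O + O = 355 O$)
$V{\left(r{\left(13 \right)},78 \right)} + \sqrt{-11853 - 17932} = 355 \left(- \frac{13}{5} + \frac{1}{5} \cdot 13\right) + \sqrt{-11853 - 17932} = 355 \left(- \frac{13}{5} + \frac{13}{5}\right) + \sqrt{-29785} = 355 \cdot 0 + i \sqrt{29785} = 0 + i \sqrt{29785} = i \sqrt{29785}$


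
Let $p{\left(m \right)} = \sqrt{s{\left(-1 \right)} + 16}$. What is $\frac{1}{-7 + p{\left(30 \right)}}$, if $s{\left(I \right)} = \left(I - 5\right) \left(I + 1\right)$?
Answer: $- \frac{1}{3} \approx -0.33333$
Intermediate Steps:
$s{\left(I \right)} = \left(1 + I\right) \left(-5 + I\right)$ ($s{\left(I \right)} = \left(-5 + I\right) \left(1 + I\right) = \left(1 + I\right) \left(-5 + I\right)$)
$p{\left(m \right)} = 4$ ($p{\left(m \right)} = \sqrt{\left(-5 + \left(-1\right)^{2} - -4\right) + 16} = \sqrt{\left(-5 + 1 + 4\right) + 16} = \sqrt{0 + 16} = \sqrt{16} = 4$)
$\frac{1}{-7 + p{\left(30 \right)}} = \frac{1}{-7 + 4} = \frac{1}{-3} = - \frac{1}{3}$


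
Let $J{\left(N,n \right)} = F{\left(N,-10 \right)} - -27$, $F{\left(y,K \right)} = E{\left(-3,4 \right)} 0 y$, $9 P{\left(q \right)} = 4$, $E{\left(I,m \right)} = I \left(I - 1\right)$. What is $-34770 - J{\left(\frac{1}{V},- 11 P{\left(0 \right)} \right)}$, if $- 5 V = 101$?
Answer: $-34797$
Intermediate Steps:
$V = - \frac{101}{5}$ ($V = \left(- \frac{1}{5}\right) 101 = - \frac{101}{5} \approx -20.2$)
$E{\left(I,m \right)} = I \left(-1 + I\right)$
$P{\left(q \right)} = \frac{4}{9}$ ($P{\left(q \right)} = \frac{1}{9} \cdot 4 = \frac{4}{9}$)
$F{\left(y,K \right)} = 0$ ($F{\left(y,K \right)} = - 3 \left(-1 - 3\right) 0 y = \left(-3\right) \left(-4\right) 0 y = 12 \cdot 0 y = 0 y = 0$)
$J{\left(N,n \right)} = 27$ ($J{\left(N,n \right)} = 0 - -27 = 0 + 27 = 27$)
$-34770 - J{\left(\frac{1}{V},- 11 P{\left(0 \right)} \right)} = -34770 - 27 = -34797$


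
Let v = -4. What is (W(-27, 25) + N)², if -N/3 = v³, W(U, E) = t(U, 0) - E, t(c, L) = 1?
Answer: 28224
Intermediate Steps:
W(U, E) = 1 - E
N = 192 (N = -3*(-4)³ = -3*(-64) = 192)
(W(-27, 25) + N)² = ((1 - 1*25) + 192)² = ((1 - 25) + 192)² = (-24 + 192)² = 168² = 28224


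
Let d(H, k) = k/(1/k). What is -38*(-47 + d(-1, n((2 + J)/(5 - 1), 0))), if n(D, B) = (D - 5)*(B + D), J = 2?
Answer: 1178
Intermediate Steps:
n(D, B) = (-5 + D)*(B + D)
d(H, k) = k² (d(H, k) = k*k = k²)
-38*(-47 + d(-1, n((2 + J)/(5 - 1), 0))) = -38*(-47 + (((2 + 2)/(5 - 1))² - 5*0 - 5*(2 + 2)/(5 - 1) + 0*((2 + 2)/(5 - 1)))²) = -38*(-47 + ((4/4)² + 0 - 20/4 + 0*(4/4))²) = -38*(-47 + ((4*(¼))² + 0 - 20/4 + 0*(4*(¼)))²) = -38*(-47 + (1² + 0 - 5*1 + 0*1)²) = -38*(-47 + (1 + 0 - 5 + 0)²) = -38*(-47 + (-4)²) = -38*(-47 + 16) = -38*(-31) = 1178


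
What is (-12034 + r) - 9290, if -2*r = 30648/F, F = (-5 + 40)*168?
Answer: -10450037/490 ≈ -21327.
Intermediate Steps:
F = 5880 (F = 35*168 = 5880)
r = -1277/490 (r = -15324/5880 = -1/2*1277/245 = -1277/490 ≈ -2.6061)
(-12034 + r) - 9290 = (-12034 - 1277/490) - 9290 = -5897937/490 - 9290 = -10450037/490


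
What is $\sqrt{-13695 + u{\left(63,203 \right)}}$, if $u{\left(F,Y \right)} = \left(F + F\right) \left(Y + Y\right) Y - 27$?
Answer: $\sqrt{10370946} \approx 3220.4$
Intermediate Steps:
$u{\left(F,Y \right)} = -27 + 4 F Y^{2}$ ($u{\left(F,Y \right)} = 2 F 2 Y Y - 27 = 4 F Y Y - 27 = 4 F Y^{2} - 27 = -27 + 4 F Y^{2}$)
$\sqrt{-13695 + u{\left(63,203 \right)}} = \sqrt{-13695 - \left(27 - 252 \cdot 203^{2}\right)} = \sqrt{-13695 - \left(27 - 10384668\right)} = \sqrt{-13695 + \left(-27 + 10384668\right)} = \sqrt{-13695 + 10384641} = \sqrt{10370946}$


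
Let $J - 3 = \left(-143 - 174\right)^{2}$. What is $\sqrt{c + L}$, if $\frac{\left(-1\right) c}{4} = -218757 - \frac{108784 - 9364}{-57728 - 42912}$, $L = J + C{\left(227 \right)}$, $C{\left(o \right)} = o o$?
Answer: $\frac{\sqrt{1625364520118}}{1258} \approx 1013.4$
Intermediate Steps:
$C{\left(o \right)} = o^{2}$
$J = 100492$ ($J = 3 + \left(-143 - 174\right)^{2} = 3 + \left(-317\right)^{2} = 3 + 100489 = 100492$)
$L = 152021$ ($L = 100492 + 227^{2} = 100492 + 51529 = 152021$)
$c = \frac{1100780253}{1258}$ ($c = - 4 \left(-218757 - \frac{108784 - 9364}{-57728 - 42912}\right) = - 4 \left(-218757 - \frac{99420}{-100640}\right) = - 4 \left(-218757 - 99420 \left(- \frac{1}{100640}\right)\right) = - 4 \left(-218757 - - \frac{4971}{5032}\right) = - 4 \left(-218757 + \frac{4971}{5032}\right) = \left(-4\right) \left(- \frac{1100780253}{5032}\right) = \frac{1100780253}{1258} \approx 8.7502 \cdot 10^{5}$)
$\sqrt{c + L} = \sqrt{\frac{1100780253}{1258} + 152021} = \sqrt{\frac{1292022671}{1258}} = \frac{\sqrt{1625364520118}}{1258}$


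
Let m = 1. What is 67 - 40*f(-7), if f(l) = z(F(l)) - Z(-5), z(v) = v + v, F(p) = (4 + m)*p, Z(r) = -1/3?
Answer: 8561/3 ≈ 2853.7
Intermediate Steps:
Z(r) = -⅓ (Z(r) = -1*⅓ = -⅓)
F(p) = 5*p (F(p) = (4 + 1)*p = 5*p)
z(v) = 2*v
f(l) = ⅓ + 10*l (f(l) = 2*(5*l) - 1*(-⅓) = 10*l + ⅓ = ⅓ + 10*l)
67 - 40*f(-7) = 67 - 40*(⅓ + 10*(-7)) = 67 - 40*(⅓ - 70) = 67 - 40*(-209/3) = 67 + 8360/3 = 8561/3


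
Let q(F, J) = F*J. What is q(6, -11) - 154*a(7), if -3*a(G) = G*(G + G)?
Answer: 14894/3 ≈ 4964.7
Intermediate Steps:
a(G) = -2*G²/3 (a(G) = -G*(G + G)/3 = -G*2*G/3 = -2*G²/3)
q(6, -11) - 154*a(7) = 6*(-11) - (-308)*7²/3 = -66 - (-308)*49/3 = -66 - 154*(-98/3) = -66 + 15092/3 = 14894/3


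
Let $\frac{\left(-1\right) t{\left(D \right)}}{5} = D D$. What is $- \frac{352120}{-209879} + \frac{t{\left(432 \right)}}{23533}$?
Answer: $- \frac{187555852520}{4939082507} \approx -37.974$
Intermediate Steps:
$t{\left(D \right)} = - 5 D^{2}$ ($t{\left(D \right)} = - 5 D D = - 5 D^{2}$)
$- \frac{352120}{-209879} + \frac{t{\left(432 \right)}}{23533} = - \frac{352120}{-209879} + \frac{\left(-5\right) 432^{2}}{23533} = \left(-352120\right) \left(- \frac{1}{209879}\right) + \left(-5\right) 186624 \cdot \frac{1}{23533} = \frac{352120}{209879} - \frac{933120}{23533} = - \frac{187555852520}{4939082507}$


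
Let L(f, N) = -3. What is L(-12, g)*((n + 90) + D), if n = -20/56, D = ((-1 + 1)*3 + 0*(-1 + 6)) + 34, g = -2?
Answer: -5193/14 ≈ -370.93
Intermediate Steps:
D = 34 (D = (0*3 + 0*5) + 34 = (0 + 0) + 34 = 0 + 34 = 34)
n = -5/14 (n = -20*1/56 = -5/14 ≈ -0.35714)
L(-12, g)*((n + 90) + D) = -3*((-5/14 + 90) + 34) = -3*(1255/14 + 34) = -3*1731/14 = -5193/14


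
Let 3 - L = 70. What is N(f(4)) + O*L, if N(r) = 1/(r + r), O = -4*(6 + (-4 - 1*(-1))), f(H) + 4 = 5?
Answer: 1609/2 ≈ 804.50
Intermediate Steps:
L = -67 (L = 3 - 1*70 = 3 - 70 = -67)
f(H) = 1 (f(H) = -4 + 5 = 1)
O = -12 (O = -4*(6 + (-4 + 1)) = -4*(6 - 3) = -4*3 = -12)
N(r) = 1/(2*r)
N(f(4)) + O*L = (½)/1 - 12*(-67) = (½)*1 + 804 = ½ + 804 = 1609/2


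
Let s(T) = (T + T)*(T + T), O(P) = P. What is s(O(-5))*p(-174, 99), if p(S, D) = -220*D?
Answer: -2178000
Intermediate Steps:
s(T) = 4*T**2 (s(T) = (2*T)*(2*T) = 4*T**2)
s(O(-5))*p(-174, 99) = (4*(-5)**2)*(-220*99) = (4*25)*(-21780) = 100*(-21780) = -2178000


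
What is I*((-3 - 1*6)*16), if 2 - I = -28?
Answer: -4320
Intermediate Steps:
I = 30 (I = 2 - 1*(-28) = 2 + 28 = 30)
I*((-3 - 1*6)*16) = 30*((-3 - 1*6)*16) = 30*((-3 - 6)*16) = 30*(-9*16) = 30*(-144) = -4320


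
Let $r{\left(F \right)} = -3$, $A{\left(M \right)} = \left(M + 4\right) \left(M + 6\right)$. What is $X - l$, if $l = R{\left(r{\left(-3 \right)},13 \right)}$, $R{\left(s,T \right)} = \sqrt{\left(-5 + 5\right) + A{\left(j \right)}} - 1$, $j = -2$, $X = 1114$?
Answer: $1115 - 2 \sqrt{2} \approx 1112.2$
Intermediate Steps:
$A{\left(M \right)} = \left(4 + M\right) \left(6 + M\right)$
$R{\left(s,T \right)} = -1 + 2 \sqrt{2}$ ($R{\left(s,T \right)} = \sqrt{\left(-5 + 5\right) + \left(24 + \left(-2\right)^{2} + 10 \left(-2\right)\right)} - 1 = \sqrt{0 + \left(24 + 4 - 20\right)} - 1 = \sqrt{0 + 8} - 1 = \sqrt{8} - 1 = 2 \sqrt{2} - 1 = -1 + 2 \sqrt{2}$)
$l = -1 + 2 \sqrt{2} \approx 1.8284$
$X - l = 1114 - \left(-1 + 2 \sqrt{2}\right) = 1114 + \left(1 - 2 \sqrt{2}\right) = 1115 - 2 \sqrt{2}$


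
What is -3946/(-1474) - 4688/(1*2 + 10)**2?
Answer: -198184/6633 ≈ -29.878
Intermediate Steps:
-3946/(-1474) - 4688/(1*2 + 10)**2 = -3946*(-1/1474) - 4688/(2 + 10)**2 = 1973/737 - 4688/(12**2) = 1973/737 - 4688/144 = 1973/737 - 4688*1/144 = 1973/737 - 293/9 = -198184/6633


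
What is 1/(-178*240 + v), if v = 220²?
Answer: 1/5680 ≈ 0.00017606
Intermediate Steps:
v = 48400
1/(-178*240 + v) = 1/(-178*240 + 48400) = 1/(-42720 + 48400) = 1/5680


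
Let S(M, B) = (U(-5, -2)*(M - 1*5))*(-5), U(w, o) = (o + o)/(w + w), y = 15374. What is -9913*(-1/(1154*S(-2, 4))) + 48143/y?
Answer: 465100385/124191172 ≈ 3.7450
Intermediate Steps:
U(w, o) = o/w (U(w, o) = (2*o)/((2*w)) = (2*o)*(1/(2*w)) = o/w)
S(M, B) = 10 - 2*M (S(M, B) = ((-2/(-5))*(M - 1*5))*(-5) = ((-2*(-1/5))*(M - 5))*(-5) = (2*(-5 + M)/5)*(-5) = (-2 + 2*M/5)*(-5) = 10 - 2*M)
-9913*(-1/(1154*S(-2, 4))) + 48143/y = -9913*(-1/(1154*(10 - 2*(-2)))) + 48143/15374 = -9913*(-1/(1154*(10 + 4))) + 48143*(1/15374) = -9913/(14*(-1154)) + 48143/15374 = -9913/(-16156) + 48143/15374 = -9913*(-1/16156) + 48143/15374 = 9913/16156 + 48143/15374 = 465100385/124191172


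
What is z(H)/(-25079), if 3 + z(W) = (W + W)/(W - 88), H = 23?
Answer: 241/1630135 ≈ 0.00014784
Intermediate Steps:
z(W) = -3 + 2*W/(-88 + W) (z(W) = -3 + (W + W)/(W - 88) = -3 + (2*W)/(-88 + W) = -3 + 2*W/(-88 + W))
z(H)/(-25079) = ((264 - 1*23)/(-88 + 23))/(-25079) = ((264 - 23)/(-65))*(-1/25079) = -1/65*241*(-1/25079) = -241/65*(-1/25079) = 241/1630135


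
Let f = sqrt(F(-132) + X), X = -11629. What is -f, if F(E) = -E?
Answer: -I*sqrt(11497) ≈ -107.22*I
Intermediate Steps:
f = I*sqrt(11497) (f = sqrt(-1*(-132) - 11629) = sqrt(132 - 11629) = sqrt(-11497) = I*sqrt(11497) ≈ 107.22*I)
-f = -I*sqrt(11497)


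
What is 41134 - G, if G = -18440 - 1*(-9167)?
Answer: 50407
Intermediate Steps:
G = -9273 (G = -18440 + 9167 = -9273)
41134 - G = 41134 - 1*(-9273) = 41134 + 9273 = 50407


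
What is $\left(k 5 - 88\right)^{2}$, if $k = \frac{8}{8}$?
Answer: $6889$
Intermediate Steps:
$k = 1$ ($k = 8 \cdot \frac{1}{8} = 1$)
$\left(k 5 - 88\right)^{2} = \left(1 \cdot 5 - 88\right)^{2} = \left(5 - 88\right)^{2} = \left(-83\right)^{2} = 6889$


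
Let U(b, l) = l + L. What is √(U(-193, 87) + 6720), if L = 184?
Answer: √6991 ≈ 83.612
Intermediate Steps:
U(b, l) = 184 + l (U(b, l) = l + 184 = 184 + l)
√(U(-193, 87) + 6720) = √((184 + 87) + 6720) = √(271 + 6720) = √6991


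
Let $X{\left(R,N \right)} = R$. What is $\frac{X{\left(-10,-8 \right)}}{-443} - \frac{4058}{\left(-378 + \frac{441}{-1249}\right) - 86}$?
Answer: $\frac{2251119576}{256929811} \approx 8.7616$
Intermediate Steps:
$\frac{X{\left(-10,-8 \right)}}{-443} - \frac{4058}{\left(-378 + \frac{441}{-1249}\right) - 86} = - \frac{10}{-443} - \frac{4058}{\left(-378 + \frac{441}{-1249}\right) - 86} = \left(-10\right) \left(- \frac{1}{443}\right) - \frac{4058}{\left(-378 + 441 \left(- \frac{1}{1249}\right)\right) - 86} = \frac{10}{443} - \frac{4058}{\left(-378 - \frac{441}{1249}\right) - 86} = \frac{10}{443} - \frac{4058}{- \frac{472563}{1249} - 86} = \frac{10}{443} - \frac{4058}{- \frac{579977}{1249}} = \frac{10}{443} - - \frac{5068442}{579977} = \frac{10}{443} + \frac{5068442}{579977} = \frac{2251119576}{256929811}$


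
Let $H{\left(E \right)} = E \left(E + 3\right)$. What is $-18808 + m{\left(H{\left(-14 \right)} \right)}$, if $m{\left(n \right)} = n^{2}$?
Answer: $4908$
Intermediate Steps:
$H{\left(E \right)} = E \left(3 + E\right)$
$-18808 + m{\left(H{\left(-14 \right)} \right)} = -18808 + \left(- 14 \left(3 - 14\right)\right)^{2} = -18808 + \left(\left(-14\right) \left(-11\right)\right)^{2} = -18808 + 154^{2} = -18808 + 23716 = 4908$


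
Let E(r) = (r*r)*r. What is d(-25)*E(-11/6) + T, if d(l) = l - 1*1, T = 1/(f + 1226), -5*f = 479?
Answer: 97779793/610308 ≈ 160.21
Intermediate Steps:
f = -479/5 (f = -1/5*479 = -479/5 ≈ -95.800)
T = 5/5651 (T = 1/(-479/5 + 1226) = 1/(5651/5) = 5/5651 ≈ 0.00088480)
d(l) = -1 + l (d(l) = l - 1 = -1 + l)
E(r) = r**3 (E(r) = r**2*r = r**3)
d(-25)*E(-11/6) + T = (-1 - 25)*(-11/6)**3 + 5/5651 = -26*(-11*1/6)**3 + 5/5651 = -26*(-11/6)**3 + 5/5651 = -26*(-1331/216) + 5/5651 = 17303/108 + 5/5651 = 97779793/610308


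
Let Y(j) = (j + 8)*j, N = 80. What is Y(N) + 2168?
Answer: 9208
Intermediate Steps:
Y(j) = j*(8 + j) (Y(j) = (8 + j)*j = j*(8 + j))
Y(N) + 2168 = 80*(8 + 80) + 2168 = 80*88 + 2168 = 7040 + 2168 = 9208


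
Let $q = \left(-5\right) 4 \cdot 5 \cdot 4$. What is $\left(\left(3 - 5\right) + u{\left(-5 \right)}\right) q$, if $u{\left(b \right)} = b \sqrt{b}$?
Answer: $800 + 2000 i \sqrt{5} \approx 800.0 + 4472.1 i$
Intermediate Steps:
$u{\left(b \right)} = b^{\frac{3}{2}}$
$q = -400$ ($q = \left(-20\right) 20 = -400$)
$\left(\left(3 - 5\right) + u{\left(-5 \right)}\right) q = \left(\left(3 - 5\right) + \left(-5\right)^{\frac{3}{2}}\right) \left(-400\right) = \left(\left(3 - 5\right) - 5 i \sqrt{5}\right) \left(-400\right) = \left(-2 - 5 i \sqrt{5}\right) \left(-400\right) = 800 + 2000 i \sqrt{5}$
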